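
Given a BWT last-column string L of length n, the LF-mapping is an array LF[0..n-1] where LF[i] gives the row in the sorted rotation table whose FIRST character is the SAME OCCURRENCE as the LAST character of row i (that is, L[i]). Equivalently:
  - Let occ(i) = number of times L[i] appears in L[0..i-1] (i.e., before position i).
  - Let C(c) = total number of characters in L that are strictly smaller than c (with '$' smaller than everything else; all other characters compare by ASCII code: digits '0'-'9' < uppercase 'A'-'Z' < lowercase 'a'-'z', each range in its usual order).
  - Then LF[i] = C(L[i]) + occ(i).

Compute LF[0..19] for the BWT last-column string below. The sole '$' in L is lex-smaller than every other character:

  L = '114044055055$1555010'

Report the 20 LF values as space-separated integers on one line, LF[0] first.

Answer: 6 7 10 1 11 12 2 13 14 3 15 16 0 8 17 18 19 4 9 5

Derivation:
Char counts: '$':1, '0':5, '1':4, '4':3, '5':7
C (first-col start): C('$')=0, C('0')=1, C('1')=6, C('4')=10, C('5')=13
L[0]='1': occ=0, LF[0]=C('1')+0=6+0=6
L[1]='1': occ=1, LF[1]=C('1')+1=6+1=7
L[2]='4': occ=0, LF[2]=C('4')+0=10+0=10
L[3]='0': occ=0, LF[3]=C('0')+0=1+0=1
L[4]='4': occ=1, LF[4]=C('4')+1=10+1=11
L[5]='4': occ=2, LF[5]=C('4')+2=10+2=12
L[6]='0': occ=1, LF[6]=C('0')+1=1+1=2
L[7]='5': occ=0, LF[7]=C('5')+0=13+0=13
L[8]='5': occ=1, LF[8]=C('5')+1=13+1=14
L[9]='0': occ=2, LF[9]=C('0')+2=1+2=3
L[10]='5': occ=2, LF[10]=C('5')+2=13+2=15
L[11]='5': occ=3, LF[11]=C('5')+3=13+3=16
L[12]='$': occ=0, LF[12]=C('$')+0=0+0=0
L[13]='1': occ=2, LF[13]=C('1')+2=6+2=8
L[14]='5': occ=4, LF[14]=C('5')+4=13+4=17
L[15]='5': occ=5, LF[15]=C('5')+5=13+5=18
L[16]='5': occ=6, LF[16]=C('5')+6=13+6=19
L[17]='0': occ=3, LF[17]=C('0')+3=1+3=4
L[18]='1': occ=3, LF[18]=C('1')+3=6+3=9
L[19]='0': occ=4, LF[19]=C('0')+4=1+4=5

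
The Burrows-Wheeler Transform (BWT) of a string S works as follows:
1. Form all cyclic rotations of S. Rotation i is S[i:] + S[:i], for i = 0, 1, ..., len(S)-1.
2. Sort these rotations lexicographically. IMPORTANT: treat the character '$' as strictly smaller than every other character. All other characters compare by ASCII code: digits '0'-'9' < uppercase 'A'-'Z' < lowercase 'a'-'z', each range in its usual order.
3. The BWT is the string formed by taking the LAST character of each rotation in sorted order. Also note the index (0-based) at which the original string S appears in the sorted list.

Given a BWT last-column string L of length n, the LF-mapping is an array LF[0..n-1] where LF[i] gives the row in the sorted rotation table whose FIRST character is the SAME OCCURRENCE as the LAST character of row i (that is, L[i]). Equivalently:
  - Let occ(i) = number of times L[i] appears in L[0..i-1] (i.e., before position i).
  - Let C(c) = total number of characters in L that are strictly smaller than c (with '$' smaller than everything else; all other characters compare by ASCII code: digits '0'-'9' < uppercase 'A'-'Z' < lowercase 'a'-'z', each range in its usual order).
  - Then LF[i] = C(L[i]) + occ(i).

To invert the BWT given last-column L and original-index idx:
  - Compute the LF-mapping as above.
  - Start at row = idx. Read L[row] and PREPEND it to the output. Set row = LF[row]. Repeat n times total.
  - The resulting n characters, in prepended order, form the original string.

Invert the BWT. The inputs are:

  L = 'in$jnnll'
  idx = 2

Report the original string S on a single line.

LF mapping: 1 5 0 2 6 7 3 4
Walk LF starting at row 2, prepending L[row]:
  step 1: row=2, L[2]='$', prepend. Next row=LF[2]=0
  step 2: row=0, L[0]='i', prepend. Next row=LF[0]=1
  step 3: row=1, L[1]='n', prepend. Next row=LF[1]=5
  step 4: row=5, L[5]='n', prepend. Next row=LF[5]=7
  step 5: row=7, L[7]='l', prepend. Next row=LF[7]=4
  step 6: row=4, L[4]='n', prepend. Next row=LF[4]=6
  step 7: row=6, L[6]='l', prepend. Next row=LF[6]=3
  step 8: row=3, L[3]='j', prepend. Next row=LF[3]=2
Reversed output: jlnlnni$

Answer: jlnlnni$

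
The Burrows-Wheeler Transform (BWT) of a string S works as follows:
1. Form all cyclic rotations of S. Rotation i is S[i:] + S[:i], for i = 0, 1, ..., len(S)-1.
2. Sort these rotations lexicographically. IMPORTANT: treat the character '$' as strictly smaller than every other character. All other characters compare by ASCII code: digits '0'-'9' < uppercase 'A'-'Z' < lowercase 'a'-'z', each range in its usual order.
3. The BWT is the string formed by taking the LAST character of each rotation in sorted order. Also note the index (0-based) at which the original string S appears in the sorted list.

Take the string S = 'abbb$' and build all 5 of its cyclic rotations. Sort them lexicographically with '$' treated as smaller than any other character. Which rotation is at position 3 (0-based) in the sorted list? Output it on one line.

All 5 rotations (rotation i = S[i:]+S[:i]):
  rot[0] = abbb$
  rot[1] = bbb$a
  rot[2] = bb$ab
  rot[3] = b$abb
  rot[4] = $abbb
Sorted (with $ < everything):
  sorted[0] = $abbb
  sorted[1] = abbb$
  sorted[2] = b$abb
  sorted[3] = bb$ab
  sorted[4] = bbb$a
sorted[3] = bb$ab

Answer: bb$ab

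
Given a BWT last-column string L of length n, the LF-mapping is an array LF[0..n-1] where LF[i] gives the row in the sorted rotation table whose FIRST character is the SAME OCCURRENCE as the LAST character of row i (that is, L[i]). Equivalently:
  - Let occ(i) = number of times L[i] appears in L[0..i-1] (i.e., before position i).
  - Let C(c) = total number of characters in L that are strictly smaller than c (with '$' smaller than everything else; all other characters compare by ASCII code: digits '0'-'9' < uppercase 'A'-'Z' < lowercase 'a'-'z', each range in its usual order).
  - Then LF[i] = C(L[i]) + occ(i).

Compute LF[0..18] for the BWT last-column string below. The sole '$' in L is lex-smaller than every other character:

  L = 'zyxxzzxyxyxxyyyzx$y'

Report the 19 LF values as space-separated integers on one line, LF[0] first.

Answer: 15 8 1 2 16 17 3 9 4 10 5 6 11 12 13 18 7 0 14

Derivation:
Char counts: '$':1, 'x':7, 'y':7, 'z':4
C (first-col start): C('$')=0, C('x')=1, C('y')=8, C('z')=15
L[0]='z': occ=0, LF[0]=C('z')+0=15+0=15
L[1]='y': occ=0, LF[1]=C('y')+0=8+0=8
L[2]='x': occ=0, LF[2]=C('x')+0=1+0=1
L[3]='x': occ=1, LF[3]=C('x')+1=1+1=2
L[4]='z': occ=1, LF[4]=C('z')+1=15+1=16
L[5]='z': occ=2, LF[5]=C('z')+2=15+2=17
L[6]='x': occ=2, LF[6]=C('x')+2=1+2=3
L[7]='y': occ=1, LF[7]=C('y')+1=8+1=9
L[8]='x': occ=3, LF[8]=C('x')+3=1+3=4
L[9]='y': occ=2, LF[9]=C('y')+2=8+2=10
L[10]='x': occ=4, LF[10]=C('x')+4=1+4=5
L[11]='x': occ=5, LF[11]=C('x')+5=1+5=6
L[12]='y': occ=3, LF[12]=C('y')+3=8+3=11
L[13]='y': occ=4, LF[13]=C('y')+4=8+4=12
L[14]='y': occ=5, LF[14]=C('y')+5=8+5=13
L[15]='z': occ=3, LF[15]=C('z')+3=15+3=18
L[16]='x': occ=6, LF[16]=C('x')+6=1+6=7
L[17]='$': occ=0, LF[17]=C('$')+0=0+0=0
L[18]='y': occ=6, LF[18]=C('y')+6=8+6=14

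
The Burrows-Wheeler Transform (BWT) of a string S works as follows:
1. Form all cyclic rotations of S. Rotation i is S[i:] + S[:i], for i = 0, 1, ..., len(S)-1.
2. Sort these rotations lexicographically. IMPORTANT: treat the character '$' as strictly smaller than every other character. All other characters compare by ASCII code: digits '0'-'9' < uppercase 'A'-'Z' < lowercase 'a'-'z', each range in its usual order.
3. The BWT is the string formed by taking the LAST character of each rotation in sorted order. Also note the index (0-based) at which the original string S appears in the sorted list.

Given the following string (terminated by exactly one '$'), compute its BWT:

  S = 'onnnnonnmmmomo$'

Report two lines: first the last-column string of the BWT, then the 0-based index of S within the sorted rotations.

All 15 rotations (rotation i = S[i:]+S[:i]):
  rot[0] = onnnnonnmmmomo$
  rot[1] = nnnnonnmmmomo$o
  rot[2] = nnnonnmmmomo$on
  rot[3] = nnonnmmmomo$onn
  rot[4] = nonnmmmomo$onnn
  rot[5] = onnmmmomo$onnnn
  rot[6] = nnmmmomo$onnnno
  rot[7] = nmmmomo$onnnnon
  rot[8] = mmmomo$onnnnonn
  rot[9] = mmomo$onnnnonnm
  rot[10] = momo$onnnnonnmm
  rot[11] = omo$onnnnonnmmm
  rot[12] = mo$onnnnonnmmmo
  rot[13] = o$onnnnonnmmmom
  rot[14] = $onnnnonnmmmomo
Sorted (with $ < everything):
  sorted[0] = $onnnnonnmmmomo  (last char: 'o')
  sorted[1] = mmmomo$onnnnonn  (last char: 'n')
  sorted[2] = mmomo$onnnnonnm  (last char: 'm')
  sorted[3] = mo$onnnnonnmmmo  (last char: 'o')
  sorted[4] = momo$onnnnonnmm  (last char: 'm')
  sorted[5] = nmmmomo$onnnnon  (last char: 'n')
  sorted[6] = nnmmmomo$onnnno  (last char: 'o')
  sorted[7] = nnnnonnmmmomo$o  (last char: 'o')
  sorted[8] = nnnonnmmmomo$on  (last char: 'n')
  sorted[9] = nnonnmmmomo$onn  (last char: 'n')
  sorted[10] = nonnmmmomo$onnn  (last char: 'n')
  sorted[11] = o$onnnnonnmmmom  (last char: 'm')
  sorted[12] = omo$onnnnonnmmm  (last char: 'm')
  sorted[13] = onnmmmomo$onnnn  (last char: 'n')
  sorted[14] = onnnnonnmmmomo$  (last char: '$')
Last column: onmomnoonnnmmn$
Original string S is at sorted index 14

Answer: onmomnoonnnmmn$
14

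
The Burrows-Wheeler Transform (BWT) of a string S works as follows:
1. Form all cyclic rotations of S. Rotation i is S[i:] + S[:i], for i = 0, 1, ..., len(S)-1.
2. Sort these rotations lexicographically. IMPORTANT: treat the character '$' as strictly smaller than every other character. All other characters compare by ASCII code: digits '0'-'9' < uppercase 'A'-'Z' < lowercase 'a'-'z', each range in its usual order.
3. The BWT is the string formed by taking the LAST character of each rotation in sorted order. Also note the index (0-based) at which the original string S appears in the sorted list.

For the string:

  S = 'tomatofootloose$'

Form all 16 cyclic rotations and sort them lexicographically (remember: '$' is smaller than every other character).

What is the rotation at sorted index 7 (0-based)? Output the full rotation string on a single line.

All 16 rotations (rotation i = S[i:]+S[:i]):
  rot[0] = tomatofootloose$
  rot[1] = omatofootloose$t
  rot[2] = matofootloose$to
  rot[3] = atofootloose$tom
  rot[4] = tofootloose$toma
  rot[5] = ofootloose$tomat
  rot[6] = footloose$tomato
  rot[7] = ootloose$tomatof
  rot[8] = otloose$tomatofo
  rot[9] = tloose$tomatofoo
  rot[10] = loose$tomatofoot
  rot[11] = oose$tomatofootl
  rot[12] = ose$tomatofootlo
  rot[13] = se$tomatofootloo
  rot[14] = e$tomatofootloos
  rot[15] = $tomatofootloose
Sorted (with $ < everything):
  sorted[0] = $tomatofootloose
  sorted[1] = atofootloose$tom
  sorted[2] = e$tomatofootloos
  sorted[3] = footloose$tomato
  sorted[4] = loose$tomatofoot
  sorted[5] = matofootloose$to
  sorted[6] = ofootloose$tomat
  sorted[7] = omatofootloose$t
  sorted[8] = oose$tomatofootl
  sorted[9] = ootloose$tomatof
  sorted[10] = ose$tomatofootlo
  sorted[11] = otloose$tomatofo
  sorted[12] = se$tomatofootloo
  sorted[13] = tloose$tomatofoo
  sorted[14] = tofootloose$toma
  sorted[15] = tomatofootloose$
sorted[7] = omatofootloose$t

Answer: omatofootloose$t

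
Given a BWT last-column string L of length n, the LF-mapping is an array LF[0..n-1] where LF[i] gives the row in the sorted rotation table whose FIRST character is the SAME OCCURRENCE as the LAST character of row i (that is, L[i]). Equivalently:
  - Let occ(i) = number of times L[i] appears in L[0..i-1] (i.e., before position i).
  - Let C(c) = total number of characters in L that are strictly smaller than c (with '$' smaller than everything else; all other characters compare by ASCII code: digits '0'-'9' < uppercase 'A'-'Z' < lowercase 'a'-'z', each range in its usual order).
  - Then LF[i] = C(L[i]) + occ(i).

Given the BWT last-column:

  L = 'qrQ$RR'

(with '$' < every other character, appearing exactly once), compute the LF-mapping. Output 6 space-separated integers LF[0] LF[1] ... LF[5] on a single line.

Answer: 4 5 1 0 2 3

Derivation:
Char counts: '$':1, 'Q':1, 'R':2, 'q':1, 'r':1
C (first-col start): C('$')=0, C('Q')=1, C('R')=2, C('q')=4, C('r')=5
L[0]='q': occ=0, LF[0]=C('q')+0=4+0=4
L[1]='r': occ=0, LF[1]=C('r')+0=5+0=5
L[2]='Q': occ=0, LF[2]=C('Q')+0=1+0=1
L[3]='$': occ=0, LF[3]=C('$')+0=0+0=0
L[4]='R': occ=0, LF[4]=C('R')+0=2+0=2
L[5]='R': occ=1, LF[5]=C('R')+1=2+1=3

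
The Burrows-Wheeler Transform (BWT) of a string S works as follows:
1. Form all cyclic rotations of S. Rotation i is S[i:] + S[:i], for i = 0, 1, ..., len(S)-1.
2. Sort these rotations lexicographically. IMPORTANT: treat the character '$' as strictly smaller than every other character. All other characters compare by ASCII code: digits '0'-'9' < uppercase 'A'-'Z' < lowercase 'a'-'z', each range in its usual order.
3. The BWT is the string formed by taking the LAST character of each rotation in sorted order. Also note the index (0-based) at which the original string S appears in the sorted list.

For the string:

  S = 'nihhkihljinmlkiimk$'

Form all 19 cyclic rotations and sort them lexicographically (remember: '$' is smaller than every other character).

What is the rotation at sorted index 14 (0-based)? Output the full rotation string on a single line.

All 19 rotations (rotation i = S[i:]+S[:i]):
  rot[0] = nihhkihljinmlkiimk$
  rot[1] = ihhkihljinmlkiimk$n
  rot[2] = hhkihljinmlkiimk$ni
  rot[3] = hkihljinmlkiimk$nih
  rot[4] = kihljinmlkiimk$nihh
  rot[5] = ihljinmlkiimk$nihhk
  rot[6] = hljinmlkiimk$nihhki
  rot[7] = ljinmlkiimk$nihhkih
  rot[8] = jinmlkiimk$nihhkihl
  rot[9] = inmlkiimk$nihhkihlj
  rot[10] = nmlkiimk$nihhkihlji
  rot[11] = mlkiimk$nihhkihljin
  rot[12] = lkiimk$nihhkihljinm
  rot[13] = kiimk$nihhkihljinml
  rot[14] = iimk$nihhkihljinmlk
  rot[15] = imk$nihhkihljinmlki
  rot[16] = mk$nihhkihljinmlkii
  rot[17] = k$nihhkihljinmlkiim
  rot[18] = $nihhkihljinmlkiimk
Sorted (with $ < everything):
  sorted[0] = $nihhkihljinmlkiimk
  sorted[1] = hhkihljinmlkiimk$ni
  sorted[2] = hkihljinmlkiimk$nih
  sorted[3] = hljinmlkiimk$nihhki
  sorted[4] = ihhkihljinmlkiimk$n
  sorted[5] = ihljinmlkiimk$nihhk
  sorted[6] = iimk$nihhkihljinmlk
  sorted[7] = imk$nihhkihljinmlki
  sorted[8] = inmlkiimk$nihhkihlj
  sorted[9] = jinmlkiimk$nihhkihl
  sorted[10] = k$nihhkihljinmlkiim
  sorted[11] = kihljinmlkiimk$nihh
  sorted[12] = kiimk$nihhkihljinml
  sorted[13] = ljinmlkiimk$nihhkih
  sorted[14] = lkiimk$nihhkihljinm
  sorted[15] = mk$nihhkihljinmlkii
  sorted[16] = mlkiimk$nihhkihljin
  sorted[17] = nihhkihljinmlkiimk$
  sorted[18] = nmlkiimk$nihhkihlji
sorted[14] = lkiimk$nihhkihljinm

Answer: lkiimk$nihhkihljinm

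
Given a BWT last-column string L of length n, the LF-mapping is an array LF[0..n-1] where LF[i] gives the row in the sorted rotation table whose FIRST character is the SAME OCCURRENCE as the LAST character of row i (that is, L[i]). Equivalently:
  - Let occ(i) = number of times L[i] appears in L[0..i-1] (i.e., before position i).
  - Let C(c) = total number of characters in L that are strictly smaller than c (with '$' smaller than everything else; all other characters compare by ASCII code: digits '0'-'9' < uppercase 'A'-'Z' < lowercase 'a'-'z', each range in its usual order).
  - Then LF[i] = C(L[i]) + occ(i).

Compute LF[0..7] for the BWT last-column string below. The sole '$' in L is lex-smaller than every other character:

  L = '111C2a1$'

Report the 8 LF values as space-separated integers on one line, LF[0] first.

Answer: 1 2 3 6 5 7 4 0

Derivation:
Char counts: '$':1, '1':4, '2':1, 'C':1, 'a':1
C (first-col start): C('$')=0, C('1')=1, C('2')=5, C('C')=6, C('a')=7
L[0]='1': occ=0, LF[0]=C('1')+0=1+0=1
L[1]='1': occ=1, LF[1]=C('1')+1=1+1=2
L[2]='1': occ=2, LF[2]=C('1')+2=1+2=3
L[3]='C': occ=0, LF[3]=C('C')+0=6+0=6
L[4]='2': occ=0, LF[4]=C('2')+0=5+0=5
L[5]='a': occ=0, LF[5]=C('a')+0=7+0=7
L[6]='1': occ=3, LF[6]=C('1')+3=1+3=4
L[7]='$': occ=0, LF[7]=C('$')+0=0+0=0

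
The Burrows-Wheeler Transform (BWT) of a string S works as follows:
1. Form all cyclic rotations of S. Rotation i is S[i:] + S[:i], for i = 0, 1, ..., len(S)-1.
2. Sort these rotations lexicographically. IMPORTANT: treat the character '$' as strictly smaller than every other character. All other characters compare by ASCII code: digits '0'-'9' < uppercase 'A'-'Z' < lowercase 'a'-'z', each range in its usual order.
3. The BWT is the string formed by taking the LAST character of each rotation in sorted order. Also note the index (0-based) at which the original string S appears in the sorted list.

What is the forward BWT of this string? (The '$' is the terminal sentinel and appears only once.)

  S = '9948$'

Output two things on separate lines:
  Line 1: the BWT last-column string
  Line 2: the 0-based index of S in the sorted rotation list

Answer: 8949$
4

Derivation:
All 5 rotations (rotation i = S[i:]+S[:i]):
  rot[0] = 9948$
  rot[1] = 948$9
  rot[2] = 48$99
  rot[3] = 8$994
  rot[4] = $9948
Sorted (with $ < everything):
  sorted[0] = $9948  (last char: '8')
  sorted[1] = 48$99  (last char: '9')
  sorted[2] = 8$994  (last char: '4')
  sorted[3] = 948$9  (last char: '9')
  sorted[4] = 9948$  (last char: '$')
Last column: 8949$
Original string S is at sorted index 4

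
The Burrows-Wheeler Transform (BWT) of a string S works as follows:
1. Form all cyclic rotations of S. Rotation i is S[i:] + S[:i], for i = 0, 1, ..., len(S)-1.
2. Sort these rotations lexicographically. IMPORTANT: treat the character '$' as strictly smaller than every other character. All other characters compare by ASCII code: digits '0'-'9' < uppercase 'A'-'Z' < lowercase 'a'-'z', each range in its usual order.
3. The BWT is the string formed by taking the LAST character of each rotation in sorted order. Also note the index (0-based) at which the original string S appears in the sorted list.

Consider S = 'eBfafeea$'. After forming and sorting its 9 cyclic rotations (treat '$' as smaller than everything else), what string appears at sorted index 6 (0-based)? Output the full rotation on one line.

Answer: eea$eBfaf

Derivation:
All 9 rotations (rotation i = S[i:]+S[:i]):
  rot[0] = eBfafeea$
  rot[1] = Bfafeea$e
  rot[2] = fafeea$eB
  rot[3] = afeea$eBf
  rot[4] = feea$eBfa
  rot[5] = eea$eBfaf
  rot[6] = ea$eBfafe
  rot[7] = a$eBfafee
  rot[8] = $eBfafeea
Sorted (with $ < everything):
  sorted[0] = $eBfafeea
  sorted[1] = Bfafeea$e
  sorted[2] = a$eBfafee
  sorted[3] = afeea$eBf
  sorted[4] = eBfafeea$
  sorted[5] = ea$eBfafe
  sorted[6] = eea$eBfaf
  sorted[7] = fafeea$eB
  sorted[8] = feea$eBfa
sorted[6] = eea$eBfaf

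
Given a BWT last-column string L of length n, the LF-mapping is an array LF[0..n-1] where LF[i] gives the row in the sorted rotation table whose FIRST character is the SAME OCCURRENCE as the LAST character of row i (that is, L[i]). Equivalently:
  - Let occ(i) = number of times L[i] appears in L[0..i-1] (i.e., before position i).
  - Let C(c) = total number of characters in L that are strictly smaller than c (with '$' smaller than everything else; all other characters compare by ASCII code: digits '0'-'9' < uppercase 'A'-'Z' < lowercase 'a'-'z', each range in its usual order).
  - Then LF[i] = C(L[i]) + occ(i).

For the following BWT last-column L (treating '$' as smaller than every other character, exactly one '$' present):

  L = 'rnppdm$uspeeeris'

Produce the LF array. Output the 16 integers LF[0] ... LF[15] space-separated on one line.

Char counts: '$':1, 'd':1, 'e':3, 'i':1, 'm':1, 'n':1, 'p':3, 'r':2, 's':2, 'u':1
C (first-col start): C('$')=0, C('d')=1, C('e')=2, C('i')=5, C('m')=6, C('n')=7, C('p')=8, C('r')=11, C('s')=13, C('u')=15
L[0]='r': occ=0, LF[0]=C('r')+0=11+0=11
L[1]='n': occ=0, LF[1]=C('n')+0=7+0=7
L[2]='p': occ=0, LF[2]=C('p')+0=8+0=8
L[3]='p': occ=1, LF[3]=C('p')+1=8+1=9
L[4]='d': occ=0, LF[4]=C('d')+0=1+0=1
L[5]='m': occ=0, LF[5]=C('m')+0=6+0=6
L[6]='$': occ=0, LF[6]=C('$')+0=0+0=0
L[7]='u': occ=0, LF[7]=C('u')+0=15+0=15
L[8]='s': occ=0, LF[8]=C('s')+0=13+0=13
L[9]='p': occ=2, LF[9]=C('p')+2=8+2=10
L[10]='e': occ=0, LF[10]=C('e')+0=2+0=2
L[11]='e': occ=1, LF[11]=C('e')+1=2+1=3
L[12]='e': occ=2, LF[12]=C('e')+2=2+2=4
L[13]='r': occ=1, LF[13]=C('r')+1=11+1=12
L[14]='i': occ=0, LF[14]=C('i')+0=5+0=5
L[15]='s': occ=1, LF[15]=C('s')+1=13+1=14

Answer: 11 7 8 9 1 6 0 15 13 10 2 3 4 12 5 14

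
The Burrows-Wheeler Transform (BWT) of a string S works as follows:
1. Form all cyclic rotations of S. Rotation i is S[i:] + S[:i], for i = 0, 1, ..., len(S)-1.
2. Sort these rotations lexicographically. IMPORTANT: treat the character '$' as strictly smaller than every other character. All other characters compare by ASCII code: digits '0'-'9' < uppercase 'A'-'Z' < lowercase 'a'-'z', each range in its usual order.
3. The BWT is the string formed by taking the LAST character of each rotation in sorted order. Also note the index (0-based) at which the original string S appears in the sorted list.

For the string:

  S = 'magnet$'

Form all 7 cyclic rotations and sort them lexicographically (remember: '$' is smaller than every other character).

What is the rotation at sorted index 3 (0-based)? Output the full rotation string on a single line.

Answer: gnet$ma

Derivation:
All 7 rotations (rotation i = S[i:]+S[:i]):
  rot[0] = magnet$
  rot[1] = agnet$m
  rot[2] = gnet$ma
  rot[3] = net$mag
  rot[4] = et$magn
  rot[5] = t$magne
  rot[6] = $magnet
Sorted (with $ < everything):
  sorted[0] = $magnet
  sorted[1] = agnet$m
  sorted[2] = et$magn
  sorted[3] = gnet$ma
  sorted[4] = magnet$
  sorted[5] = net$mag
  sorted[6] = t$magne
sorted[3] = gnet$ma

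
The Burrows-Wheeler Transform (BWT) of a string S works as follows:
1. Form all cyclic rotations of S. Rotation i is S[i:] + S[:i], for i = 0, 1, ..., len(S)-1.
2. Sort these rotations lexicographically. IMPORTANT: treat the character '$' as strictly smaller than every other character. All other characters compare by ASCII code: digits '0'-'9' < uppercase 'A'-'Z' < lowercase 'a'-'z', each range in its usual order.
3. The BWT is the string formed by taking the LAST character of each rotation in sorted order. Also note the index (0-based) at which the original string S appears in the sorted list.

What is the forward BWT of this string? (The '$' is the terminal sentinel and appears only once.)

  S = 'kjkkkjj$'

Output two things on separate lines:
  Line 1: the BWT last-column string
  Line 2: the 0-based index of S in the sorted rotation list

All 8 rotations (rotation i = S[i:]+S[:i]):
  rot[0] = kjkkkjj$
  rot[1] = jkkkjj$k
  rot[2] = kkkjj$kj
  rot[3] = kkjj$kjk
  rot[4] = kjj$kjkk
  rot[5] = jj$kjkkk
  rot[6] = j$kjkkkj
  rot[7] = $kjkkkjj
Sorted (with $ < everything):
  sorted[0] = $kjkkkjj  (last char: 'j')
  sorted[1] = j$kjkkkj  (last char: 'j')
  sorted[2] = jj$kjkkk  (last char: 'k')
  sorted[3] = jkkkjj$k  (last char: 'k')
  sorted[4] = kjj$kjkk  (last char: 'k')
  sorted[5] = kjkkkjj$  (last char: '$')
  sorted[6] = kkjj$kjk  (last char: 'k')
  sorted[7] = kkkjj$kj  (last char: 'j')
Last column: jjkkk$kj
Original string S is at sorted index 5

Answer: jjkkk$kj
5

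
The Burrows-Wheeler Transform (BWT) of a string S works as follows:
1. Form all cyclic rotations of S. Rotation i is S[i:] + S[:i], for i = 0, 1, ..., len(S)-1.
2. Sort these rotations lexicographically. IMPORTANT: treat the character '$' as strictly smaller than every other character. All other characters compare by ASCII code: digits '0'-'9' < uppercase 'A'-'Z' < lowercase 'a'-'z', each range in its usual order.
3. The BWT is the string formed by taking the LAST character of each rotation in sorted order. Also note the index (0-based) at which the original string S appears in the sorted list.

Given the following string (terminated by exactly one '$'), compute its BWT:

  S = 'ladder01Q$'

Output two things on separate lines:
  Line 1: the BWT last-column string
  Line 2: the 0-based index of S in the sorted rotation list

All 10 rotations (rotation i = S[i:]+S[:i]):
  rot[0] = ladder01Q$
  rot[1] = adder01Q$l
  rot[2] = dder01Q$la
  rot[3] = der01Q$lad
  rot[4] = er01Q$ladd
  rot[5] = r01Q$ladde
  rot[6] = 01Q$ladder
  rot[7] = 1Q$ladder0
  rot[8] = Q$ladder01
  rot[9] = $ladder01Q
Sorted (with $ < everything):
  sorted[0] = $ladder01Q  (last char: 'Q')
  sorted[1] = 01Q$ladder  (last char: 'r')
  sorted[2] = 1Q$ladder0  (last char: '0')
  sorted[3] = Q$ladder01  (last char: '1')
  sorted[4] = adder01Q$l  (last char: 'l')
  sorted[5] = dder01Q$la  (last char: 'a')
  sorted[6] = der01Q$lad  (last char: 'd')
  sorted[7] = er01Q$ladd  (last char: 'd')
  sorted[8] = ladder01Q$  (last char: '$')
  sorted[9] = r01Q$ladde  (last char: 'e')
Last column: Qr01ladd$e
Original string S is at sorted index 8

Answer: Qr01ladd$e
8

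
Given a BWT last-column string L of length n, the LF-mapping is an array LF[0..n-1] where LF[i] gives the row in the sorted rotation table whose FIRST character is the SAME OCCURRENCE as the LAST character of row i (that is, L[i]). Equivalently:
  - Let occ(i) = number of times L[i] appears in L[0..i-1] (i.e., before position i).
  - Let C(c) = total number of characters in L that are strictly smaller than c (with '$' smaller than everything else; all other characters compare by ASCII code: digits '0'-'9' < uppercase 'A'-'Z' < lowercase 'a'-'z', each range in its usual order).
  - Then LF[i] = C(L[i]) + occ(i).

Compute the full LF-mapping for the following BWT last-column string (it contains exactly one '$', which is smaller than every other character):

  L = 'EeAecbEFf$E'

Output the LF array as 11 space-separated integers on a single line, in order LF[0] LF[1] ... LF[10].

Answer: 2 8 1 9 7 6 3 5 10 0 4

Derivation:
Char counts: '$':1, 'A':1, 'E':3, 'F':1, 'b':1, 'c':1, 'e':2, 'f':1
C (first-col start): C('$')=0, C('A')=1, C('E')=2, C('F')=5, C('b')=6, C('c')=7, C('e')=8, C('f')=10
L[0]='E': occ=0, LF[0]=C('E')+0=2+0=2
L[1]='e': occ=0, LF[1]=C('e')+0=8+0=8
L[2]='A': occ=0, LF[2]=C('A')+0=1+0=1
L[3]='e': occ=1, LF[3]=C('e')+1=8+1=9
L[4]='c': occ=0, LF[4]=C('c')+0=7+0=7
L[5]='b': occ=0, LF[5]=C('b')+0=6+0=6
L[6]='E': occ=1, LF[6]=C('E')+1=2+1=3
L[7]='F': occ=0, LF[7]=C('F')+0=5+0=5
L[8]='f': occ=0, LF[8]=C('f')+0=10+0=10
L[9]='$': occ=0, LF[9]=C('$')+0=0+0=0
L[10]='E': occ=2, LF[10]=C('E')+2=2+2=4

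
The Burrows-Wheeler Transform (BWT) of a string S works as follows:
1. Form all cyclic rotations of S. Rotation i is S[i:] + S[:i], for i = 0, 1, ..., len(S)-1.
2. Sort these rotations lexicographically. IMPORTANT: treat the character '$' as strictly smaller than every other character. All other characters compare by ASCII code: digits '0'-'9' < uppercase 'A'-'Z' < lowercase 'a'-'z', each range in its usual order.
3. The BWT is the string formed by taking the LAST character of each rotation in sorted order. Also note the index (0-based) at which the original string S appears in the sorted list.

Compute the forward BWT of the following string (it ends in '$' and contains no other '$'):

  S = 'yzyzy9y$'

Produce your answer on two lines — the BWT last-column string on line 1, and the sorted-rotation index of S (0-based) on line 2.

Answer: yy9zz$yy
5

Derivation:
All 8 rotations (rotation i = S[i:]+S[:i]):
  rot[0] = yzyzy9y$
  rot[1] = zyzy9y$y
  rot[2] = yzy9y$yz
  rot[3] = zy9y$yzy
  rot[4] = y9y$yzyz
  rot[5] = 9y$yzyzy
  rot[6] = y$yzyzy9
  rot[7] = $yzyzy9y
Sorted (with $ < everything):
  sorted[0] = $yzyzy9y  (last char: 'y')
  sorted[1] = 9y$yzyzy  (last char: 'y')
  sorted[2] = y$yzyzy9  (last char: '9')
  sorted[3] = y9y$yzyz  (last char: 'z')
  sorted[4] = yzy9y$yz  (last char: 'z')
  sorted[5] = yzyzy9y$  (last char: '$')
  sorted[6] = zy9y$yzy  (last char: 'y')
  sorted[7] = zyzy9y$y  (last char: 'y')
Last column: yy9zz$yy
Original string S is at sorted index 5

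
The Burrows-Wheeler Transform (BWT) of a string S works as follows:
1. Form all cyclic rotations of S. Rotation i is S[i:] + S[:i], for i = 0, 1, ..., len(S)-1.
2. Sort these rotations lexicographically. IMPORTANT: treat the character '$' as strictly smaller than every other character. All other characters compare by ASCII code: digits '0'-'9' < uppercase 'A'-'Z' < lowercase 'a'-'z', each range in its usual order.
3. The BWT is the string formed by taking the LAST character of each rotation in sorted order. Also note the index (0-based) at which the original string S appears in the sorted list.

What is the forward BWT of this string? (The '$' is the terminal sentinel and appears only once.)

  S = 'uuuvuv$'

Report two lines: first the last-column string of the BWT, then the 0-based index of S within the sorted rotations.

All 7 rotations (rotation i = S[i:]+S[:i]):
  rot[0] = uuuvuv$
  rot[1] = uuvuv$u
  rot[2] = uvuv$uu
  rot[3] = vuv$uuu
  rot[4] = uv$uuuv
  rot[5] = v$uuuvu
  rot[6] = $uuuvuv
Sorted (with $ < everything):
  sorted[0] = $uuuvuv  (last char: 'v')
  sorted[1] = uuuvuv$  (last char: '$')
  sorted[2] = uuvuv$u  (last char: 'u')
  sorted[3] = uv$uuuv  (last char: 'v')
  sorted[4] = uvuv$uu  (last char: 'u')
  sorted[5] = v$uuuvu  (last char: 'u')
  sorted[6] = vuv$uuu  (last char: 'u')
Last column: v$uvuuu
Original string S is at sorted index 1

Answer: v$uvuuu
1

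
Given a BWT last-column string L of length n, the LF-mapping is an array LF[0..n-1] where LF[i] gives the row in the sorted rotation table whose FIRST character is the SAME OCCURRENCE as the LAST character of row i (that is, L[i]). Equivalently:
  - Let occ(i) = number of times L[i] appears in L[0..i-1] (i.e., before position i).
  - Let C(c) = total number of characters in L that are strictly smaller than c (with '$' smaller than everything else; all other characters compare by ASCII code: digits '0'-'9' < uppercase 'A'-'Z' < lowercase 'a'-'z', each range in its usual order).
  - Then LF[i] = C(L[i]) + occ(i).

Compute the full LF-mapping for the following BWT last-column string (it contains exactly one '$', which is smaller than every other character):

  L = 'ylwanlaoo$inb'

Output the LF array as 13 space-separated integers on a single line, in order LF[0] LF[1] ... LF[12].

Char counts: '$':1, 'a':2, 'b':1, 'i':1, 'l':2, 'n':2, 'o':2, 'w':1, 'y':1
C (first-col start): C('$')=0, C('a')=1, C('b')=3, C('i')=4, C('l')=5, C('n')=7, C('o')=9, C('w')=11, C('y')=12
L[0]='y': occ=0, LF[0]=C('y')+0=12+0=12
L[1]='l': occ=0, LF[1]=C('l')+0=5+0=5
L[2]='w': occ=0, LF[2]=C('w')+0=11+0=11
L[3]='a': occ=0, LF[3]=C('a')+0=1+0=1
L[4]='n': occ=0, LF[4]=C('n')+0=7+0=7
L[5]='l': occ=1, LF[5]=C('l')+1=5+1=6
L[6]='a': occ=1, LF[6]=C('a')+1=1+1=2
L[7]='o': occ=0, LF[7]=C('o')+0=9+0=9
L[8]='o': occ=1, LF[8]=C('o')+1=9+1=10
L[9]='$': occ=0, LF[9]=C('$')+0=0+0=0
L[10]='i': occ=0, LF[10]=C('i')+0=4+0=4
L[11]='n': occ=1, LF[11]=C('n')+1=7+1=8
L[12]='b': occ=0, LF[12]=C('b')+0=3+0=3

Answer: 12 5 11 1 7 6 2 9 10 0 4 8 3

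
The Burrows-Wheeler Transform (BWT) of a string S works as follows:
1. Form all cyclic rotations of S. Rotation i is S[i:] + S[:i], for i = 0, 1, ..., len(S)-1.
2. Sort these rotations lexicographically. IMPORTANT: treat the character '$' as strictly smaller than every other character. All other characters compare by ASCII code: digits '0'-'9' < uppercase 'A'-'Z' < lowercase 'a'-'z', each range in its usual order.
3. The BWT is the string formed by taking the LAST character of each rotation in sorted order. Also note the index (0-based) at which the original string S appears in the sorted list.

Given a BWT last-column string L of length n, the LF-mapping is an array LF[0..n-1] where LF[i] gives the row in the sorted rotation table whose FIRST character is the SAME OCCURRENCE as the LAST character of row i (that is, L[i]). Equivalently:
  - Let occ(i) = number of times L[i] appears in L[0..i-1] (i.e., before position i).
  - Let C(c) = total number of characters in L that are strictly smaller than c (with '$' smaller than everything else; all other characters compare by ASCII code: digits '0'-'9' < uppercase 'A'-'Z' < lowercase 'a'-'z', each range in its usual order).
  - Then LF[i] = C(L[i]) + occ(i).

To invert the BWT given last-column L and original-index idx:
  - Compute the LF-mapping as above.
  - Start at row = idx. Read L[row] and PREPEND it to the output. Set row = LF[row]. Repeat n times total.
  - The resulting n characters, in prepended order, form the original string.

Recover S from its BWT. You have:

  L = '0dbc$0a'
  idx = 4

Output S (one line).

LF mapping: 1 6 4 5 0 2 3
Walk LF starting at row 4, prepending L[row]:
  step 1: row=4, L[4]='$', prepend. Next row=LF[4]=0
  step 2: row=0, L[0]='0', prepend. Next row=LF[0]=1
  step 3: row=1, L[1]='d', prepend. Next row=LF[1]=6
  step 4: row=6, L[6]='a', prepend. Next row=LF[6]=3
  step 5: row=3, L[3]='c', prepend. Next row=LF[3]=5
  step 6: row=5, L[5]='0', prepend. Next row=LF[5]=2
  step 7: row=2, L[2]='b', prepend. Next row=LF[2]=4
Reversed output: b0cad0$

Answer: b0cad0$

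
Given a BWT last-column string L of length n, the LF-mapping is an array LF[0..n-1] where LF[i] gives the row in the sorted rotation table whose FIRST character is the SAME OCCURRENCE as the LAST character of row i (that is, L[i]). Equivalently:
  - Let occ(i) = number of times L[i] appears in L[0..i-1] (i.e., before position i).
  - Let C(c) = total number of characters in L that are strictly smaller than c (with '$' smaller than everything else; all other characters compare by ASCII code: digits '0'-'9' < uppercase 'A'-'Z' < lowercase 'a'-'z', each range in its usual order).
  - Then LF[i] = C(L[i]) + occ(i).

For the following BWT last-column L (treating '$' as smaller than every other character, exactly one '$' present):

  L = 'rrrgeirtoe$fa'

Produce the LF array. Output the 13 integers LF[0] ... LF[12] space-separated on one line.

Answer: 8 9 10 5 2 6 11 12 7 3 0 4 1

Derivation:
Char counts: '$':1, 'a':1, 'e':2, 'f':1, 'g':1, 'i':1, 'o':1, 'r':4, 't':1
C (first-col start): C('$')=0, C('a')=1, C('e')=2, C('f')=4, C('g')=5, C('i')=6, C('o')=7, C('r')=8, C('t')=12
L[0]='r': occ=0, LF[0]=C('r')+0=8+0=8
L[1]='r': occ=1, LF[1]=C('r')+1=8+1=9
L[2]='r': occ=2, LF[2]=C('r')+2=8+2=10
L[3]='g': occ=0, LF[3]=C('g')+0=5+0=5
L[4]='e': occ=0, LF[4]=C('e')+0=2+0=2
L[5]='i': occ=0, LF[5]=C('i')+0=6+0=6
L[6]='r': occ=3, LF[6]=C('r')+3=8+3=11
L[7]='t': occ=0, LF[7]=C('t')+0=12+0=12
L[8]='o': occ=0, LF[8]=C('o')+0=7+0=7
L[9]='e': occ=1, LF[9]=C('e')+1=2+1=3
L[10]='$': occ=0, LF[10]=C('$')+0=0+0=0
L[11]='f': occ=0, LF[11]=C('f')+0=4+0=4
L[12]='a': occ=0, LF[12]=C('a')+0=1+0=1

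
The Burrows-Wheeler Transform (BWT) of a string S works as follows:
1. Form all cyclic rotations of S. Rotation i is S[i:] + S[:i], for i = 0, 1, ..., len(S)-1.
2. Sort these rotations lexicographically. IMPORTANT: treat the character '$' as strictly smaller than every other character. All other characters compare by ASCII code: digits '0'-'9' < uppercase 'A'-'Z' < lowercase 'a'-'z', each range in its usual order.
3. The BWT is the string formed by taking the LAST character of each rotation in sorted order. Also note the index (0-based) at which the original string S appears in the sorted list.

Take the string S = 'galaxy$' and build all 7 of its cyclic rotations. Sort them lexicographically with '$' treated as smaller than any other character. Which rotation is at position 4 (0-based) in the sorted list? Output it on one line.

All 7 rotations (rotation i = S[i:]+S[:i]):
  rot[0] = galaxy$
  rot[1] = alaxy$g
  rot[2] = laxy$ga
  rot[3] = axy$gal
  rot[4] = xy$gala
  rot[5] = y$galax
  rot[6] = $galaxy
Sorted (with $ < everything):
  sorted[0] = $galaxy
  sorted[1] = alaxy$g
  sorted[2] = axy$gal
  sorted[3] = galaxy$
  sorted[4] = laxy$ga
  sorted[5] = xy$gala
  sorted[6] = y$galax
sorted[4] = laxy$ga

Answer: laxy$ga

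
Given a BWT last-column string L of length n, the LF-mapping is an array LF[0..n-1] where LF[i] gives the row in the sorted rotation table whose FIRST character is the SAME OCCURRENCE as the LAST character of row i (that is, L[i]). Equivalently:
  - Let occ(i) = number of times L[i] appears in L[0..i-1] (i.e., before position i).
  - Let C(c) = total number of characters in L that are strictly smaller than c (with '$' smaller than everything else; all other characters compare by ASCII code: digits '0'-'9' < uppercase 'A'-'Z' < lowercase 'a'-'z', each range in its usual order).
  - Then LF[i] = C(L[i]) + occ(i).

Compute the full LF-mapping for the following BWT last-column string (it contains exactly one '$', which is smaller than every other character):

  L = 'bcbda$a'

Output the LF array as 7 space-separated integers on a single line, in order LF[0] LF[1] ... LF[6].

Answer: 3 5 4 6 1 0 2

Derivation:
Char counts: '$':1, 'a':2, 'b':2, 'c':1, 'd':1
C (first-col start): C('$')=0, C('a')=1, C('b')=3, C('c')=5, C('d')=6
L[0]='b': occ=0, LF[0]=C('b')+0=3+0=3
L[1]='c': occ=0, LF[1]=C('c')+0=5+0=5
L[2]='b': occ=1, LF[2]=C('b')+1=3+1=4
L[3]='d': occ=0, LF[3]=C('d')+0=6+0=6
L[4]='a': occ=0, LF[4]=C('a')+0=1+0=1
L[5]='$': occ=0, LF[5]=C('$')+0=0+0=0
L[6]='a': occ=1, LF[6]=C('a')+1=1+1=2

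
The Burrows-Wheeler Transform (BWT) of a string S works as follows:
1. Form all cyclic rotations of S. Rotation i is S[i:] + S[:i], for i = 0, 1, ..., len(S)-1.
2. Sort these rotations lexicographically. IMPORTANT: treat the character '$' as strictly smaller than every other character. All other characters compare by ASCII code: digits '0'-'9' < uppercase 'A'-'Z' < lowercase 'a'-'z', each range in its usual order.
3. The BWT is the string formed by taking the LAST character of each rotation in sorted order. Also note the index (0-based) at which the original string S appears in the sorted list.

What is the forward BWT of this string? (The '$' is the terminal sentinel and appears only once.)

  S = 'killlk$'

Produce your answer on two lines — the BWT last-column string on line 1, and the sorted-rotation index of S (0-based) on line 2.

Answer: kkl$lli
3

Derivation:
All 7 rotations (rotation i = S[i:]+S[:i]):
  rot[0] = killlk$
  rot[1] = illlk$k
  rot[2] = lllk$ki
  rot[3] = llk$kil
  rot[4] = lk$kill
  rot[5] = k$killl
  rot[6] = $killlk
Sorted (with $ < everything):
  sorted[0] = $killlk  (last char: 'k')
  sorted[1] = illlk$k  (last char: 'k')
  sorted[2] = k$killl  (last char: 'l')
  sorted[3] = killlk$  (last char: '$')
  sorted[4] = lk$kill  (last char: 'l')
  sorted[5] = llk$kil  (last char: 'l')
  sorted[6] = lllk$ki  (last char: 'i')
Last column: kkl$lli
Original string S is at sorted index 3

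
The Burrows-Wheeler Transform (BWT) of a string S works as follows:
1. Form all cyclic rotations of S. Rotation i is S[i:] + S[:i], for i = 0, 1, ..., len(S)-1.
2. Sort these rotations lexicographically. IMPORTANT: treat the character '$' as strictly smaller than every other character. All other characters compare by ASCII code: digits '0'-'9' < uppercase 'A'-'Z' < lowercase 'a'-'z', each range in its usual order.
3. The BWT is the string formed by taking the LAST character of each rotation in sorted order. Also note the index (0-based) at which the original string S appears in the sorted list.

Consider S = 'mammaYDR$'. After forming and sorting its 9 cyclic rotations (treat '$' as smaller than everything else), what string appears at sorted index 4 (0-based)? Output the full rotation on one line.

Answer: aYDR$mamm

Derivation:
All 9 rotations (rotation i = S[i:]+S[:i]):
  rot[0] = mammaYDR$
  rot[1] = ammaYDR$m
  rot[2] = mmaYDR$ma
  rot[3] = maYDR$mam
  rot[4] = aYDR$mamm
  rot[5] = YDR$mamma
  rot[6] = DR$mammaY
  rot[7] = R$mammaYD
  rot[8] = $mammaYDR
Sorted (with $ < everything):
  sorted[0] = $mammaYDR
  sorted[1] = DR$mammaY
  sorted[2] = R$mammaYD
  sorted[3] = YDR$mamma
  sorted[4] = aYDR$mamm
  sorted[5] = ammaYDR$m
  sorted[6] = maYDR$mam
  sorted[7] = mammaYDR$
  sorted[8] = mmaYDR$ma
sorted[4] = aYDR$mamm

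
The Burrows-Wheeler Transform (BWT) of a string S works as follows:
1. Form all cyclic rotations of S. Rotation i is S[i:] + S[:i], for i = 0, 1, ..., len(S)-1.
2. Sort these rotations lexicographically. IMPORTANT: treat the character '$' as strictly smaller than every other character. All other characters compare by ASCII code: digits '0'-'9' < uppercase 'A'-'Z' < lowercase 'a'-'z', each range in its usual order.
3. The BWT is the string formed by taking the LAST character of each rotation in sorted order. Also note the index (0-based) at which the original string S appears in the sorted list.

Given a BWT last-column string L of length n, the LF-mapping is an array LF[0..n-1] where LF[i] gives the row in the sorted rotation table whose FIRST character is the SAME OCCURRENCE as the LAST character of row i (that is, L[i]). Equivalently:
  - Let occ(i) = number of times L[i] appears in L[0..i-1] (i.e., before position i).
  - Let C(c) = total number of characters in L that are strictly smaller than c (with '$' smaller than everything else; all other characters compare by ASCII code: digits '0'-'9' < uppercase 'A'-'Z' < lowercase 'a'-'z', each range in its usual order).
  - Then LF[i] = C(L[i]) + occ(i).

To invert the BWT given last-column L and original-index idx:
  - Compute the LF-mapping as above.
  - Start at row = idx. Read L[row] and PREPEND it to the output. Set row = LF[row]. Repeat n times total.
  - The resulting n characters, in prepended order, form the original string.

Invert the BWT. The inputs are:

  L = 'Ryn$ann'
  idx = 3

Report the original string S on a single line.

LF mapping: 1 6 3 0 2 4 5
Walk LF starting at row 3, prepending L[row]:
  step 1: row=3, L[3]='$', prepend. Next row=LF[3]=0
  step 2: row=0, L[0]='R', prepend. Next row=LF[0]=1
  step 3: row=1, L[1]='y', prepend. Next row=LF[1]=6
  step 4: row=6, L[6]='n', prepend. Next row=LF[6]=5
  step 5: row=5, L[5]='n', prepend. Next row=LF[5]=4
  step 6: row=4, L[4]='a', prepend. Next row=LF[4]=2
  step 7: row=2, L[2]='n', prepend. Next row=LF[2]=3
Reversed output: nannyR$

Answer: nannyR$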